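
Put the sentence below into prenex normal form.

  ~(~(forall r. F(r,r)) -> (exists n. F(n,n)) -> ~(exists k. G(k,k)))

Eliminate → and ↔ using ¬ and ∨.
  ~(~~(forall r. F(r,r)) | ~(exists n. F(n,n)) | ~(exists k. G(k,k)))
Drive negations inward (¬∀x A ≡ ∃x ¬A, ¬∃x A ≡ ∀x ¬A, De Morgan for ∧/∨):
  (exists r. ~F(r,r)) & (exists n. F(n,n)) & (exists k. G(k,k))
All bound variables are already distinct, so no renaming is needed.
Pull the quantifiers to the front (each side's bound variable is not free in the other side):
  exists r. exists n. exists k. (~F(r,r) & F(n,n) & G(k,k))

exists r. exists n. exists k. (~F(r,r) & F(n,n) & G(k,k))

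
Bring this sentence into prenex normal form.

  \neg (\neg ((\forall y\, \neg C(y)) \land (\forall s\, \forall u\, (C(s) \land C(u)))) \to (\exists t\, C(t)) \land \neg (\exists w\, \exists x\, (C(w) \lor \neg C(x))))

Eliminate → and ↔ using ¬ and ∨.
  \neg (\neg \neg ((\forall y\, \neg C(y)) \land (\forall s\, \forall u\, (C(s) \land C(u)))) \lor (\exists t\, C(t)) \land \neg (\exists w\, \exists x\, (C(w) \lor \neg C(x))))
Push ¬ through the quantifiers and connectives to reach negation normal form:
  ((\exists y\, C(y)) \lor (\exists s\, \exists u\, (\neg C(s) \lor \neg C(u)))) \land ((\forall t\, \neg C(t)) \lor (\exists w\, \exists x\, (C(w) \lor \neg C(x))))
All bound variables are already distinct, so no renaming is needed.
Extract every quantifier outward, since the variables are now distinct and don't occur free across branches:
  \exists y\, \exists s\, \exists u\, \forall t\, \exists w\, \exists x\, ((C(y) \lor \neg C(s) \lor \neg C(u)) \land (\neg C(t) \lor C(w) \lor \neg C(x)))

\exists y\, \exists s\, \exists u\, \forall t\, \exists w\, \exists x\, ((C(y) \lor \neg C(s) \lor \neg C(u)) \land (\neg C(t) \lor C(w) \lor \neg C(x)))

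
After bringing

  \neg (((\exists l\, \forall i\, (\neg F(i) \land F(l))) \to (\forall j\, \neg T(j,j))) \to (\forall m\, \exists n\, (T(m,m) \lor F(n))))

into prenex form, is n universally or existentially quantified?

universal

Eliminate → and ↔ using ¬ and ∨.
  \neg (\neg (\neg (\exists l\, \forall i\, (\neg F(i) \land F(l))) \lor (\forall j\, \neg T(j,j))) \lor (\forall m\, \exists n\, (T(m,m) \lor F(n))))
Drive negations inward (¬∀x A ≡ ∃x ¬A, ¬∃x A ≡ ∀x ¬A, De Morgan for ∧/∨):
  ((\forall l\, \exists i\, (F(i) \lor \neg F(l))) \lor (\forall j\, \neg T(j,j))) \land (\exists m\, \forall n\, (\neg T(m,m) \land \neg F(n)))
All bound variables are already distinct, so no renaming is needed.
Extract every quantifier outward, since the variables are now distinct and don't occur free across branches:
  \forall l\, \exists i\, \forall j\, \exists m\, \forall n\, ((F(i) \lor \neg F(l) \lor \neg T(j,j)) \land \neg T(m,m) \land \neg F(n))
The quantifier \exists n sits under an odd number of negations (counting the antecedent side of each →), so it flips to \forall n.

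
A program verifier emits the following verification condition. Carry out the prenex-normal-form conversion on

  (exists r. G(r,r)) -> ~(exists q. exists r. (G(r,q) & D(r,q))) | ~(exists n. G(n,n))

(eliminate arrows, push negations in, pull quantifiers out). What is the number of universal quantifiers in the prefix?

Rewrite implications/biconditionals: A → B as ¬A ∨ B.
  ~(exists r. G(r,r)) | ~(exists q. exists r. (G(r,q) & D(r,q))) | ~(exists n. G(n,n))
Move each ¬ inward, flipping quantifiers it crosses:
  (forall r. ~G(r,r)) | (forall q. forall r. (~G(r,q) | ~D(r,q))) | (forall n. ~G(n,n))
Rename bound variables to avoid capture: r↦a.
  (forall r. ~G(r,r)) | (forall q. forall a. (~G(a,q) | ~D(a,q))) | (forall n. ~G(n,n))
Pull the quantifiers to the front (each side's bound variable is not free in the other side):
  forall r. forall q. forall a. forall n. (~G(r,r) | ~G(a,q) | ~D(a,q) | ~G(n,n))
The prefix is forall r forall q forall a forall n: 4 universal, 0 existential.

4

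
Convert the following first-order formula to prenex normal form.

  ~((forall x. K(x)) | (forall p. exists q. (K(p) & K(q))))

Push ¬ through the quantifiers and connectives to reach negation normal form:
  (exists x. ~K(x)) & (exists p. forall q. (~K(p) | ~K(q)))
Extract every quantifier outward, since the variables are now distinct and don't occur free across branches:
  exists x. exists p. forall q. (~K(x) & (~K(p) | ~K(q)))

exists x. exists p. forall q. (~K(x) & (~K(p) | ~K(q)))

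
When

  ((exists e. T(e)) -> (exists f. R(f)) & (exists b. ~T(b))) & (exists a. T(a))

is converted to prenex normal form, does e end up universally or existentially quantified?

universal

Eliminate → and ↔ using ¬ and ∨.
  (~(exists e. T(e)) | (exists f. R(f)) & (exists b. ~T(b))) & (exists a. T(a))
Push ¬ through the quantifiers and connectives to reach negation normal form:
  ((forall e. ~T(e)) | (exists f. R(f)) & (exists b. ~T(b))) & (exists a. T(a))
All bound variables are already distinct, so no renaming is needed.
Finally move all quantifiers to the prefix:
  forall e. exists f. exists b. exists a. ((~T(e) | R(f) & ~T(b)) & T(a))
The quantifier exists e sits under an odd number of negations (counting the antecedent side of each →), so it flips to forall e.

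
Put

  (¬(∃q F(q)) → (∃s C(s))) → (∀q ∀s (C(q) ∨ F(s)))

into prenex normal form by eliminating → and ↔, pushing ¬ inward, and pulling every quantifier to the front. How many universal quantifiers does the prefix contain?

4

Rewrite implications/biconditionals: A → B as ¬A ∨ B.
  ¬(¬¬(∃q F(q)) ∨ (∃s C(s))) ∨ (∀q ∀s (C(q) ∨ F(s)))
Push ¬ through the quantifiers and connectives to reach negation normal form:
  (∀q ¬F(q)) ∧ (∀s ¬C(s)) ∨ (∀q ∀s (C(q) ∨ F(s)))
Rename bound variables to avoid capture: q↦p, s↦x1.
  (∀q ¬F(q)) ∧ (∀s ¬C(s)) ∨ (∀p ∀x1 (C(p) ∨ F(x1)))
Pull the quantifiers to the front (each side's bound variable is not free in the other side):
  ∀q ∀s ∀p ∀x1 (¬F(q) ∧ ¬C(s) ∨ C(p) ∨ F(x1))
The prefix is ∀q ∀s ∀p ∀x1: 4 universal, 0 existential.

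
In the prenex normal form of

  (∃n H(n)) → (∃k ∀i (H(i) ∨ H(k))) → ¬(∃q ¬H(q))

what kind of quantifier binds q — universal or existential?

Rewrite implications/biconditionals: A → B as ¬A ∨ B.
  ¬(∃n H(n)) ∨ ¬(∃k ∀i (H(i) ∨ H(k))) ∨ ¬(∃q ¬H(q))
Move each ¬ inward, flipping quantifiers it crosses:
  (∀n ¬H(n)) ∨ (∀k ∃i (¬H(i) ∧ ¬H(k))) ∨ (∀q H(q))
All bound variables are already distinct, so no renaming is needed.
Finally move all quantifiers to the prefix:
  ∀n ∀k ∃i ∀q (¬H(n) ∨ ¬H(i) ∧ ¬H(k) ∨ H(q))
The quantifier ∃q sits under an odd number of negations (counting the antecedent side of each →), so it flips to ∀q.

universal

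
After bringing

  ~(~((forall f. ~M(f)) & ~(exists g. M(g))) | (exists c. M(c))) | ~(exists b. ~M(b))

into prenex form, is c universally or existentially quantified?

universal

Push ¬ through the quantifiers and connectives to reach negation normal form:
  (forall f. ~M(f)) & (forall g. ~M(g)) & (forall c. ~M(c)) | (forall b. M(b))
All bound variables are already distinct, so no renaming is needed.
Extract every quantifier outward, since the variables are now distinct and don't occur free across branches:
  forall f. forall g. forall c. forall b. (~M(f) & ~M(g) & ~M(c) | M(b))
The quantifier exists c sits under an odd number of negations, so it flips to forall c.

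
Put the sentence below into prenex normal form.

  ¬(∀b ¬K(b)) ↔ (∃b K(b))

First replace A → B with ¬A ∨ B; A ↔ B as (¬A ∨ B) ∧ (¬B ∨ A).
  (¬¬(∀b ¬K(b)) ∨ (∃b K(b))) ∧ (¬(∃b K(b)) ∨ ¬(∀b ¬K(b)))
Push ¬ through the quantifiers and connectives to reach negation normal form:
  ((∀b ¬K(b)) ∨ (∃b K(b))) ∧ ((∀b ¬K(b)) ∨ (∃b K(b)))
Give each quantifier a distinct variable: b↦y1, b↦y, b↦x1.
  ((∀b ¬K(b)) ∨ (∃y1 K(y1))) ∧ ((∀y ¬K(y)) ∨ (∃x1 K(x1)))
Extract every quantifier outward, since the variables are now distinct and don't occur free across branches:
  ∀b ∃y1 ∀y ∃x1 ((¬K(b) ∨ K(y1)) ∧ (¬K(y) ∨ K(x1)))

∀b ∃y1 ∀y ∃x1 ((¬K(b) ∨ K(y1)) ∧ (¬K(y) ∨ K(x1)))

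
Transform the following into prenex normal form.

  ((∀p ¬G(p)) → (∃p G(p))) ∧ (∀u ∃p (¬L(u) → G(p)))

∃p ∃v1 ∀u ∃a ((G(p) ∨ G(v1)) ∧ (L(u) ∨ G(a)))

Rewrite implications/biconditionals: A → B as ¬A ∨ B.
  (¬(∀p ¬G(p)) ∨ (∃p G(p))) ∧ (∀u ∃p (¬¬L(u) ∨ G(p)))
Push ¬ through the quantifiers and connectives to reach negation normal form:
  ((∃p G(p)) ∨ (∃p G(p))) ∧ (∀u ∃p (L(u) ∨ G(p)))
Give each quantifier a distinct variable: p↦v1, p↦a.
  ((∃p G(p)) ∨ (∃v1 G(v1))) ∧ (∀u ∃a (L(u) ∨ G(a)))
Pull the quantifiers to the front (each side's bound variable is not free in the other side):
  ∃p ∃v1 ∀u ∃a ((G(p) ∨ G(v1)) ∧ (L(u) ∨ G(a)))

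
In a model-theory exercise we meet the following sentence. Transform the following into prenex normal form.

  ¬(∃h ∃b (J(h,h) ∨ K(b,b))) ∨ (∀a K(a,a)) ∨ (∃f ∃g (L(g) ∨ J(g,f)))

∀h ∀b ∀a ∃f ∃g (¬J(h,h) ∧ ¬K(b,b) ∨ K(a,a) ∨ L(g) ∨ J(g,f))

Drive negations inward (¬∀x A ≡ ∃x ¬A, ¬∃x A ≡ ∀x ¬A, De Morgan for ∧/∨):
  (∀h ∀b (¬J(h,h) ∧ ¬K(b,b))) ∨ (∀a K(a,a)) ∨ (∃f ∃g (L(g) ∨ J(g,f)))
All bound variables are already distinct, so no renaming is needed.
Finally move all quantifiers to the prefix:
  ∀h ∀b ∀a ∃f ∃g (¬J(h,h) ∧ ¬K(b,b) ∨ K(a,a) ∨ L(g) ∨ J(g,f))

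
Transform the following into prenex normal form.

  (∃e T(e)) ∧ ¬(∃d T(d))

∃e ∀d (T(e) ∧ ¬T(d))

Push ¬ through the quantifiers and connectives to reach negation normal form:
  (∃e T(e)) ∧ (∀d ¬T(d))
Pull the quantifiers to the front (each side's bound variable is not free in the other side):
  ∃e ∀d (T(e) ∧ ¬T(d))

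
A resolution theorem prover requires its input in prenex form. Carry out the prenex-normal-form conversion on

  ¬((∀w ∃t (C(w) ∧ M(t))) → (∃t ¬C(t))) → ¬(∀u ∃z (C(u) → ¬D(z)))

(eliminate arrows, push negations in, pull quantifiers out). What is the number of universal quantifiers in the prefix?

Rewrite implications/biconditionals: A → B as ¬A ∨ B.
  ¬¬(¬(∀w ∃t (C(w) ∧ M(t))) ∨ (∃t ¬C(t))) ∨ ¬(∀u ∃z (¬C(u) ∨ ¬D(z)))
Move each ¬ inward, flipping quantifiers it crosses:
  (∃w ∀t (¬C(w) ∨ ¬M(t))) ∨ (∃t ¬C(t)) ∨ (∃u ∀z (C(u) ∧ D(z)))
Standardize variables apart so no two quantifiers bind the same name: t↦v1.
  (∃w ∀t (¬C(w) ∨ ¬M(t))) ∨ (∃v1 ¬C(v1)) ∨ (∃u ∀z (C(u) ∧ D(z)))
Pull the quantifiers to the front (each side's bound variable is not free in the other side):
  ∃w ∀t ∃v1 ∃u ∀z (¬C(w) ∨ ¬M(t) ∨ ¬C(v1) ∨ C(u) ∧ D(z))
The prefix is ∃w ∀t ∃v1 ∃u ∀z: 2 universal, 3 existential.

2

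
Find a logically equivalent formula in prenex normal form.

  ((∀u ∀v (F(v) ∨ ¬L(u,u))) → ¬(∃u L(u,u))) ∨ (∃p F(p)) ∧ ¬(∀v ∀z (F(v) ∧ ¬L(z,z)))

∃u ∃v ∀x1 ∃p ∃y ∃z (¬F(v) ∧ L(u,u) ∨ ¬L(x1,x1) ∨ F(p) ∧ (¬F(y) ∨ L(z,z)))

Rewrite implications/biconditionals: A → B as ¬A ∨ B.
  ¬(∀u ∀v (F(v) ∨ ¬L(u,u))) ∨ ¬(∃u L(u,u)) ∨ (∃p F(p)) ∧ ¬(∀v ∀z (F(v) ∧ ¬L(z,z)))
Drive negations inward (¬∀x A ≡ ∃x ¬A, ¬∃x A ≡ ∀x ¬A, De Morgan for ∧/∨):
  (∃u ∃v (¬F(v) ∧ L(u,u))) ∨ (∀u ¬L(u,u)) ∨ (∃p F(p)) ∧ (∃v ∃z (¬F(v) ∨ L(z,z)))
Standardize variables apart so no two quantifiers bind the same name: u↦x1, v↦y.
  (∃u ∃v (¬F(v) ∧ L(u,u))) ∨ (∀x1 ¬L(x1,x1)) ∨ (∃p F(p)) ∧ (∃y ∃z (¬F(y) ∨ L(z,z)))
Extract every quantifier outward, since the variables are now distinct and don't occur free across branches:
  ∃u ∃v ∀x1 ∃p ∃y ∃z (¬F(v) ∧ L(u,u) ∨ ¬L(x1,x1) ∨ F(p) ∧ (¬F(y) ∨ L(z,z)))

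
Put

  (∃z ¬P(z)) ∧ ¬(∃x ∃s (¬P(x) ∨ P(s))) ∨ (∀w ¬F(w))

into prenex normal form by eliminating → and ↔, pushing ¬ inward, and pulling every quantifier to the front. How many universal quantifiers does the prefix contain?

Push ¬ through the quantifiers and connectives to reach negation normal form:
  (∃z ¬P(z)) ∧ (∀x ∀s (P(x) ∧ ¬P(s))) ∨ (∀w ¬F(w))
All bound variables are already distinct, so no renaming is needed.
Pull the quantifiers to the front (each side's bound variable is not free in the other side):
  ∃z ∀x ∀s ∀w (¬P(z) ∧ P(x) ∧ ¬P(s) ∨ ¬F(w))
The prefix is ∃z ∀x ∀s ∀w: 3 universal, 1 existential.

3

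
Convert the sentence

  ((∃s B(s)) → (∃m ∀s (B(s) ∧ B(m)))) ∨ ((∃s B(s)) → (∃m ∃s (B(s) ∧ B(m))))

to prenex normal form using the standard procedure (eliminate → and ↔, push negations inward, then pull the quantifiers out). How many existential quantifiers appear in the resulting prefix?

3

First replace A → B with ¬A ∨ B.
  ¬(∃s B(s)) ∨ (∃m ∀s (B(s) ∧ B(m))) ∨ ¬(∃s B(s)) ∨ (∃m ∃s (B(s) ∧ B(m)))
Drive negations inward (¬∀x A ≡ ∃x ¬A, ¬∃x A ≡ ∀x ¬A, De Morgan for ∧/∨):
  (∀s ¬B(s)) ∨ (∃m ∀s (B(s) ∧ B(m))) ∨ (∀s ¬B(s)) ∨ (∃m ∃s (B(s) ∧ B(m)))
Rename bound variables to avoid capture: s↦w, s↦u, m↦y1, s↦z1.
  (∀s ¬B(s)) ∨ (∃m ∀w (B(w) ∧ B(m))) ∨ (∀u ¬B(u)) ∨ (∃y1 ∃z1 (B(z1) ∧ B(y1)))
Finally move all quantifiers to the prefix:
  ∀s ∃m ∀w ∀u ∃y1 ∃z1 (¬B(s) ∨ B(w) ∧ B(m) ∨ ¬B(u) ∨ B(z1) ∧ B(y1))
The prefix is ∀s ∃m ∀w ∀u ∃y1 ∃z1: 3 universal, 3 existential.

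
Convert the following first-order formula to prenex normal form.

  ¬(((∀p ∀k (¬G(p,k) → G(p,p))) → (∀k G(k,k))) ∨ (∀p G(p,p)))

First replace A → B with ¬A ∨ B.
  ¬(¬(∀p ∀k (¬¬G(p,k) ∨ G(p,p))) ∨ (∀k G(k,k)) ∨ (∀p G(p,p)))
Push ¬ through the quantifiers and connectives to reach negation normal form:
  (∀p ∀k (G(p,k) ∨ G(p,p))) ∧ (∃k ¬G(k,k)) ∧ (∃p ¬G(p,p))
Standardize variables apart so no two quantifiers bind the same name: k↦y, p↦w.
  (∀p ∀k (G(p,k) ∨ G(p,p))) ∧ (∃y ¬G(y,y)) ∧ (∃w ¬G(w,w))
Pull the quantifiers to the front (each side's bound variable is not free in the other side):
  ∀p ∀k ∃y ∃w ((G(p,k) ∨ G(p,p)) ∧ ¬G(y,y) ∧ ¬G(w,w))

∀p ∀k ∃y ∃w ((G(p,k) ∨ G(p,p)) ∧ ¬G(y,y) ∧ ¬G(w,w))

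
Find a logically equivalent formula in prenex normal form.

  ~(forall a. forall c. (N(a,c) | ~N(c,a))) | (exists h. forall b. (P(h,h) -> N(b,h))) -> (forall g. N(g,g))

First replace A → B with ¬A ∨ B.
  ~(~(forall a. forall c. (N(a,c) | ~N(c,a))) | (exists h. forall b. (~P(h,h) | N(b,h)))) | (forall g. N(g,g))
Drive negations inward (¬∀x A ≡ ∃x ¬A, ¬∃x A ≡ ∀x ¬A, De Morgan for ∧/∨):
  (forall a. forall c. (N(a,c) | ~N(c,a))) & (forall h. exists b. (P(h,h) & ~N(b,h))) | (forall g. N(g,g))
All bound variables are already distinct, so no renaming is needed.
Pull the quantifiers to the front (each side's bound variable is not free in the other side):
  forall a. forall c. forall h. exists b. forall g. ((N(a,c) | ~N(c,a)) & P(h,h) & ~N(b,h) | N(g,g))

forall a. forall c. forall h. exists b. forall g. ((N(a,c) | ~N(c,a)) & P(h,h) & ~N(b,h) | N(g,g))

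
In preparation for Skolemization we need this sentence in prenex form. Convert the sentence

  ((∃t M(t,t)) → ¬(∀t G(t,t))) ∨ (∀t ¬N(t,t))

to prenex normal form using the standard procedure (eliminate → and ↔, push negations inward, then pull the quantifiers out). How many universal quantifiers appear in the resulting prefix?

First replace A → B with ¬A ∨ B.
  ¬(∃t M(t,t)) ∨ ¬(∀t G(t,t)) ∨ (∀t ¬N(t,t))
Drive negations inward (¬∀x A ≡ ∃x ¬A, ¬∃x A ≡ ∀x ¬A, De Morgan for ∧/∨):
  (∀t ¬M(t,t)) ∨ (∃t ¬G(t,t)) ∨ (∀t ¬N(t,t))
Standardize variables apart so no two quantifiers bind the same name: t↦a, t↦y1.
  (∀t ¬M(t,t)) ∨ (∃a ¬G(a,a)) ∨ (∀y1 ¬N(y1,y1))
Pull the quantifiers to the front (each side's bound variable is not free in the other side):
  ∀t ∃a ∀y1 (¬M(t,t) ∨ ¬G(a,a) ∨ ¬N(y1,y1))
The prefix is ∀t ∃a ∀y1: 2 universal, 1 existential.

2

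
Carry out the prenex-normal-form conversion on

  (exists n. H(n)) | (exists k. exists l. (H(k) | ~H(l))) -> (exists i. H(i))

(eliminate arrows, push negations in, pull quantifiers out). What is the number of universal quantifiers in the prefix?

3

First replace A → B with ¬A ∨ B.
  ~((exists n. H(n)) | (exists k. exists l. (H(k) | ~H(l)))) | (exists i. H(i))
Move each ¬ inward, flipping quantifiers it crosses:
  (forall n. ~H(n)) & (forall k. forall l. (~H(k) & H(l))) | (exists i. H(i))
All bound variables are already distinct, so no renaming is needed.
Finally move all quantifiers to the prefix:
  forall n. forall k. forall l. exists i. (~H(n) & ~H(k) & H(l) | H(i))
The prefix is forall n forall k forall l exists i: 3 universal, 1 existential.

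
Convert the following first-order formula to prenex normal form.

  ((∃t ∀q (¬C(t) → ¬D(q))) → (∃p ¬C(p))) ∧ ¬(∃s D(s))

Eliminate → and ↔ using ¬ and ∨.
  (¬(∃t ∀q (¬¬C(t) ∨ ¬D(q))) ∨ (∃p ¬C(p))) ∧ ¬(∃s D(s))
Move each ¬ inward, flipping quantifiers it crosses:
  ((∀t ∃q (¬C(t) ∧ D(q))) ∨ (∃p ¬C(p))) ∧ (∀s ¬D(s))
All bound variables are already distinct, so no renaming is needed.
Pull the quantifiers to the front (each side's bound variable is not free in the other side):
  ∀t ∃q ∃p ∀s ((¬C(t) ∧ D(q) ∨ ¬C(p)) ∧ ¬D(s))

∀t ∃q ∃p ∀s ((¬C(t) ∧ D(q) ∨ ¬C(p)) ∧ ¬D(s))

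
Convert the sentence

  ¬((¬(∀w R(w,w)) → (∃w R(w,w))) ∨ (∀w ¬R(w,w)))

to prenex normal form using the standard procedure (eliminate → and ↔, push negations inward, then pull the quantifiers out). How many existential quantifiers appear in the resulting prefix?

2

Eliminate → and ↔ using ¬ and ∨.
  ¬(¬¬(∀w R(w,w)) ∨ (∃w R(w,w)) ∨ (∀w ¬R(w,w)))
Drive negations inward (¬∀x A ≡ ∃x ¬A, ¬∃x A ≡ ∀x ¬A, De Morgan for ∧/∨):
  (∃w ¬R(w,w)) ∧ (∀w ¬R(w,w)) ∧ (∃w R(w,w))
Standardize variables apart so no two quantifiers bind the same name: w↦s, w↦u.
  (∃w ¬R(w,w)) ∧ (∀s ¬R(s,s)) ∧ (∃u R(u,u))
Pull the quantifiers to the front (each side's bound variable is not free in the other side):
  ∃w ∀s ∃u (¬R(w,w) ∧ ¬R(s,s) ∧ R(u,u))
The prefix is ∃w ∀s ∃u: 1 universal, 2 existential.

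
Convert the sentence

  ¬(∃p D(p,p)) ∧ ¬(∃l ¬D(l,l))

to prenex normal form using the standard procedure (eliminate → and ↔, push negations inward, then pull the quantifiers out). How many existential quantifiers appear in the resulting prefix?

0

Push ¬ through the quantifiers and connectives to reach negation normal form:
  (∀p ¬D(p,p)) ∧ (∀l D(l,l))
Finally move all quantifiers to the prefix:
  ∀p ∀l (¬D(p,p) ∧ D(l,l))
The prefix is ∀p ∀l: 2 universal, 0 existential.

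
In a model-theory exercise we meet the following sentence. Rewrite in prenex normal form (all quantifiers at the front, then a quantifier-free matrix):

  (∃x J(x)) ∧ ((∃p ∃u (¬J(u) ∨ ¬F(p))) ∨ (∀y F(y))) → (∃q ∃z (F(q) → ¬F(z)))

∀x ∀p ∀u ∃y ∃q ∃z (¬J(x) ∨ J(u) ∧ F(p) ∧ ¬F(y) ∨ ¬F(q) ∨ ¬F(z))

Rewrite implications/biconditionals: A → B as ¬A ∨ B.
  ¬((∃x J(x)) ∧ ((∃p ∃u (¬J(u) ∨ ¬F(p))) ∨ (∀y F(y)))) ∨ (∃q ∃z (¬F(q) ∨ ¬F(z)))
Push ¬ through the quantifiers and connectives to reach negation normal form:
  (∀x ¬J(x)) ∨ (∀p ∀u (J(u) ∧ F(p))) ∧ (∃y ¬F(y)) ∨ (∃q ∃z (¬F(q) ∨ ¬F(z)))
Extract every quantifier outward, since the variables are now distinct and don't occur free across branches:
  ∀x ∀p ∀u ∃y ∃q ∃z (¬J(x) ∨ J(u) ∧ F(p) ∧ ¬F(y) ∨ ¬F(q) ∨ ¬F(z))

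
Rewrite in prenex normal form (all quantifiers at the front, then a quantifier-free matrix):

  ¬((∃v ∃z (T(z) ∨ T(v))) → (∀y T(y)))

∃v ∃z ∃y ((T(z) ∨ T(v)) ∧ ¬T(y))

First replace A → B with ¬A ∨ B.
  ¬(¬(∃v ∃z (T(z) ∨ T(v))) ∨ (∀y T(y)))
Move each ¬ inward, flipping quantifiers it crosses:
  (∃v ∃z (T(z) ∨ T(v))) ∧ (∃y ¬T(y))
All bound variables are already distinct, so no renaming is needed.
Pull the quantifiers to the front (each side's bound variable is not free in the other side):
  ∃v ∃z ∃y ((T(z) ∨ T(v)) ∧ ¬T(y))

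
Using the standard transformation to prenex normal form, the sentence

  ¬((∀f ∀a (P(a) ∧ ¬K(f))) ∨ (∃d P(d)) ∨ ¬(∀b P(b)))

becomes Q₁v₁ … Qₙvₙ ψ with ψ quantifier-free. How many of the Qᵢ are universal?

2

Push ¬ through the quantifiers and connectives to reach negation normal form:
  (∃f ∃a (¬P(a) ∨ K(f))) ∧ (∀d ¬P(d)) ∧ (∀b P(b))
All bound variables are already distinct, so no renaming is needed.
Extract every quantifier outward, since the variables are now distinct and don't occur free across branches:
  ∃f ∃a ∀d ∀b ((¬P(a) ∨ K(f)) ∧ ¬P(d) ∧ P(b))
The prefix is ∃f ∃a ∀d ∀b: 2 universal, 2 existential.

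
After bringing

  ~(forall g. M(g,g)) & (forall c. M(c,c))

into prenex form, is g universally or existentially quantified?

Move each ¬ inward, flipping quantifiers it crosses:
  (exists g. ~M(g,g)) & (forall c. M(c,c))
All bound variables are already distinct, so no renaming is needed.
Extract every quantifier outward, since the variables are now distinct and don't occur free across branches:
  exists g. forall c. (~M(g,g) & M(c,c))
The quantifier forall g sits under an odd number of negations, so it flips to exists g.

existential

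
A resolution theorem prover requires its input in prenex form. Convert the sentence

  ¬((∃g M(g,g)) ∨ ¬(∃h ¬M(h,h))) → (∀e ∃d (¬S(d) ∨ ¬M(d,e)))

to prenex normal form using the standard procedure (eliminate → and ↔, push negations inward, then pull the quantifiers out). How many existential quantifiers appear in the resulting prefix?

First replace A → B with ¬A ∨ B.
  ¬¬((∃g M(g,g)) ∨ ¬(∃h ¬M(h,h))) ∨ (∀e ∃d (¬S(d) ∨ ¬M(d,e)))
Move each ¬ inward, flipping quantifiers it crosses:
  (∃g M(g,g)) ∨ (∀h M(h,h)) ∨ (∀e ∃d (¬S(d) ∨ ¬M(d,e)))
All bound variables are already distinct, so no renaming is needed.
Pull the quantifiers to the front (each side's bound variable is not free in the other side):
  ∃g ∀h ∀e ∃d (M(g,g) ∨ M(h,h) ∨ ¬S(d) ∨ ¬M(d,e))
The prefix is ∃g ∀h ∀e ∃d: 2 universal, 2 existential.

2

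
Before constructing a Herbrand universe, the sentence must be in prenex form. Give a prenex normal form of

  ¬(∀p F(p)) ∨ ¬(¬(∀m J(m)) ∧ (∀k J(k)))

Push ¬ through the quantifiers and connectives to reach negation normal form:
  (∃p ¬F(p)) ∨ (∀m J(m)) ∨ (∃k ¬J(k))
All bound variables are already distinct, so no renaming is needed.
Extract every quantifier outward, since the variables are now distinct and don't occur free across branches:
  ∃p ∀m ∃k (¬F(p) ∨ J(m) ∨ ¬J(k))

∃p ∀m ∃k (¬F(p) ∨ J(m) ∨ ¬J(k))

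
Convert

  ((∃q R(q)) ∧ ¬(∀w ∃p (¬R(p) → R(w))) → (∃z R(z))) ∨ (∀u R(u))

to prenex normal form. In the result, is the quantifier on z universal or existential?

existential

Eliminate → and ↔ using ¬ and ∨.
  ¬((∃q R(q)) ∧ ¬(∀w ∃p (¬¬R(p) ∨ R(w)))) ∨ (∃z R(z)) ∨ (∀u R(u))
Push ¬ through the quantifiers and connectives to reach negation normal form:
  (∀q ¬R(q)) ∨ (∀w ∃p (R(p) ∨ R(w))) ∨ (∃z R(z)) ∨ (∀u R(u))
All bound variables are already distinct, so no renaming is needed.
Extract every quantifier outward, since the variables are now distinct and don't occur free across branches:
  ∀q ∀w ∃p ∃z ∀u (¬R(q) ∨ R(p) ∨ R(w) ∨ R(z) ∨ R(u))
The quantifier ∃z sits under an even number of negations (counting the antecedent side of each →), so it remains existential.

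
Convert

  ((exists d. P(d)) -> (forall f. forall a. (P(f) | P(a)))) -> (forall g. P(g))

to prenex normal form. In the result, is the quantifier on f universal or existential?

existential

Rewrite implications/biconditionals: A → B as ¬A ∨ B.
  ~(~(exists d. P(d)) | (forall f. forall a. (P(f) | P(a)))) | (forall g. P(g))
Drive negations inward (¬∀x A ≡ ∃x ¬A, ¬∃x A ≡ ∀x ¬A, De Morgan for ∧/∨):
  (exists d. P(d)) & (exists f. exists a. (~P(f) & ~P(a))) | (forall g. P(g))
Pull the quantifiers to the front (each side's bound variable is not free in the other side):
  exists d. exists f. exists a. forall g. (P(d) & ~P(f) & ~P(a) | P(g))
The quantifier forall f sits under an odd number of negations (counting the antecedent side of each →), so it flips to exists f.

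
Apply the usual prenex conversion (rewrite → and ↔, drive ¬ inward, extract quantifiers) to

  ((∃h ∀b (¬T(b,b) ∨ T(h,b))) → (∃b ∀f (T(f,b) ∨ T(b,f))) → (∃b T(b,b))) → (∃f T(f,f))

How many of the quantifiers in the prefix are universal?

First replace A → B with ¬A ∨ B.
  ¬(¬(∃h ∀b (¬T(b,b) ∨ T(h,b))) ∨ ¬(∃b ∀f (T(f,b) ∨ T(b,f))) ∨ (∃b T(b,b))) ∨ (∃f T(f,f))
Push ¬ through the quantifiers and connectives to reach negation normal form:
  (∃h ∀b (¬T(b,b) ∨ T(h,b))) ∧ (∃b ∀f (T(f,b) ∨ T(b,f))) ∧ (∀b ¬T(b,b)) ∨ (∃f T(f,f))
Give each quantifier a distinct variable: b↦s, b↦y1, f↦y.
  (∃h ∀b (¬T(b,b) ∨ T(h,b))) ∧ (∃s ∀f (T(f,s) ∨ T(s,f))) ∧ (∀y1 ¬T(y1,y1)) ∨ (∃y T(y,y))
Finally move all quantifiers to the prefix:
  ∃h ∀b ∃s ∀f ∀y1 ∃y ((¬T(b,b) ∨ T(h,b)) ∧ (T(f,s) ∨ T(s,f)) ∧ ¬T(y1,y1) ∨ T(y,y))
The prefix is ∃h ∀b ∃s ∀f ∀y1 ∃y: 3 universal, 3 existential.

3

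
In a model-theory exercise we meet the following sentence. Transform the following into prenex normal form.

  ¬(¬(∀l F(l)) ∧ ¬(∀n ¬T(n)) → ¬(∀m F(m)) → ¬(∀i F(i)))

Rewrite implications/biconditionals: A → B as ¬A ∨ B.
  ¬(¬(¬(∀l F(l)) ∧ ¬(∀n ¬T(n))) ∨ ¬¬(∀m F(m)) ∨ ¬(∀i F(i)))
Move each ¬ inward, flipping quantifiers it crosses:
  (∃l ¬F(l)) ∧ (∃n T(n)) ∧ (∃m ¬F(m)) ∧ (∀i F(i))
All bound variables are already distinct, so no renaming is needed.
Pull the quantifiers to the front (each side's bound variable is not free in the other side):
  ∃l ∃n ∃m ∀i (¬F(l) ∧ T(n) ∧ ¬F(m) ∧ F(i))

∃l ∃n ∃m ∀i (¬F(l) ∧ T(n) ∧ ¬F(m) ∧ F(i))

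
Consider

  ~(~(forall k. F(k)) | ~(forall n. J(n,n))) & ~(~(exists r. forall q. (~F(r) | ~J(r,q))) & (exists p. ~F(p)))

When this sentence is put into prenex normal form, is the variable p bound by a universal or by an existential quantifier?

Drive negations inward (¬∀x A ≡ ∃x ¬A, ¬∃x A ≡ ∀x ¬A, De Morgan for ∧/∨):
  (forall k. F(k)) & (forall n. J(n,n)) & ((exists r. forall q. (~F(r) | ~J(r,q))) | (forall p. F(p)))
All bound variables are already distinct, so no renaming is needed.
Pull the quantifiers to the front (each side's bound variable is not free in the other side):
  forall k. forall n. exists r. forall q. forall p. (F(k) & J(n,n) & (~F(r) | ~J(r,q) | F(p)))
The quantifier exists p sits under an odd number of negations, so it flips to forall p.

universal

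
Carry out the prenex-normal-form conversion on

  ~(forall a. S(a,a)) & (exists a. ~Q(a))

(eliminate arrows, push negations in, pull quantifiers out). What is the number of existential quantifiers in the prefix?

2

Push ¬ through the quantifiers and connectives to reach negation normal form:
  (exists a. ~S(a,a)) & (exists a. ~Q(a))
Rename bound variables to avoid capture: a↦z.
  (exists a. ~S(a,a)) & (exists z. ~Q(z))
Extract every quantifier outward, since the variables are now distinct and don't occur free across branches:
  exists a. exists z. (~S(a,a) & ~Q(z))
The prefix is exists a exists z: 0 universal, 2 existential.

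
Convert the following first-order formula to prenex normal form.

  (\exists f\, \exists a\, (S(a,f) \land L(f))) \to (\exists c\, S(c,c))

\forall f\, \forall a\, \exists c\, (\neg S(a,f) \lor \neg L(f) \lor S(c,c))

First replace A → B with ¬A ∨ B.
  \neg (\exists f\, \exists a\, (S(a,f) \land L(f))) \lor (\exists c\, S(c,c))
Move each ¬ inward, flipping quantifiers it crosses:
  (\forall f\, \forall a\, (\neg S(a,f) \lor \neg L(f))) \lor (\exists c\, S(c,c))
All bound variables are already distinct, so no renaming is needed.
Extract every quantifier outward, since the variables are now distinct and don't occur free across branches:
  \forall f\, \forall a\, \exists c\, (\neg S(a,f) \lor \neg L(f) \lor S(c,c))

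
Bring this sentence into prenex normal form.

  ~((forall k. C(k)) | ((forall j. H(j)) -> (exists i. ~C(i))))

Eliminate → and ↔ using ¬ and ∨.
  ~((forall k. C(k)) | ~(forall j. H(j)) | (exists i. ~C(i)))
Drive negations inward (¬∀x A ≡ ∃x ¬A, ¬∃x A ≡ ∀x ¬A, De Morgan for ∧/∨):
  (exists k. ~C(k)) & (forall j. H(j)) & (forall i. C(i))
All bound variables are already distinct, so no renaming is needed.
Finally move all quantifiers to the prefix:
  exists k. forall j. forall i. (~C(k) & H(j) & C(i))

exists k. forall j. forall i. (~C(k) & H(j) & C(i))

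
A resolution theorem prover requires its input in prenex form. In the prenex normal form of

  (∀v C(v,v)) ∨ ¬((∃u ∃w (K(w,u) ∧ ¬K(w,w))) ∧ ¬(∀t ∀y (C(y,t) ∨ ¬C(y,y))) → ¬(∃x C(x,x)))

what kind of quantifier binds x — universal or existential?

Eliminate → and ↔ using ¬ and ∨.
  (∀v C(v,v)) ∨ ¬(¬((∃u ∃w (K(w,u) ∧ ¬K(w,w))) ∧ ¬(∀t ∀y (C(y,t) ∨ ¬C(y,y)))) ∨ ¬(∃x C(x,x)))
Push ¬ through the quantifiers and connectives to reach negation normal form:
  (∀v C(v,v)) ∨ (∃u ∃w (K(w,u) ∧ ¬K(w,w))) ∧ (∃t ∃y (¬C(y,t) ∧ C(y,y))) ∧ (∃x C(x,x))
All bound variables are already distinct, so no renaming is needed.
Extract every quantifier outward, since the variables are now distinct and don't occur free across branches:
  ∀v ∃u ∃w ∃t ∃y ∃x (C(v,v) ∨ K(w,u) ∧ ¬K(w,w) ∧ ¬C(y,t) ∧ C(y,y) ∧ C(x,x))
The quantifier ∃x sits under an even number of negations (counting the antecedent side of each →), so it remains existential.

existential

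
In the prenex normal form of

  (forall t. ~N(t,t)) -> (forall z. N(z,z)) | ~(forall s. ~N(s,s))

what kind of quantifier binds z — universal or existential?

First replace A → B with ¬A ∨ B.
  ~(forall t. ~N(t,t)) | (forall z. N(z,z)) | ~(forall s. ~N(s,s))
Drive negations inward (¬∀x A ≡ ∃x ¬A, ¬∃x A ≡ ∀x ¬A, De Morgan for ∧/∨):
  (exists t. N(t,t)) | (forall z. N(z,z)) | (exists s. N(s,s))
Pull the quantifiers to the front (each side's bound variable is not free in the other side):
  exists t. forall z. exists s. (N(t,t) | N(z,z) | N(s,s))
The quantifier forall z sits under an even number of negations (counting the antecedent side of each →), so it remains universal.

universal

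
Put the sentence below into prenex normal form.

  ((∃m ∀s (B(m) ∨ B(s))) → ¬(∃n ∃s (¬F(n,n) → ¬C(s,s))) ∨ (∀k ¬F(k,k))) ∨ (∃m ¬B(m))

Rewrite implications/biconditionals: A → B as ¬A ∨ B.
  ¬(∃m ∀s (B(m) ∨ B(s))) ∨ ¬(∃n ∃s (¬¬F(n,n) ∨ ¬C(s,s))) ∨ (∀k ¬F(k,k)) ∨ (∃m ¬B(m))
Move each ¬ inward, flipping quantifiers it crosses:
  (∀m ∃s (¬B(m) ∧ ¬B(s))) ∨ (∀n ∀s (¬F(n,n) ∧ C(s,s))) ∨ (∀k ¬F(k,k)) ∨ (∃m ¬B(m))
Give each quantifier a distinct variable: s↦z1, m↦x1.
  (∀m ∃s (¬B(m) ∧ ¬B(s))) ∨ (∀n ∀z1 (¬F(n,n) ∧ C(z1,z1))) ∨ (∀k ¬F(k,k)) ∨ (∃x1 ¬B(x1))
Extract every quantifier outward, since the variables are now distinct and don't occur free across branches:
  ∀m ∃s ∀n ∀z1 ∀k ∃x1 (¬B(m) ∧ ¬B(s) ∨ ¬F(n,n) ∧ C(z1,z1) ∨ ¬F(k,k) ∨ ¬B(x1))

∀m ∃s ∀n ∀z1 ∀k ∃x1 (¬B(m) ∧ ¬B(s) ∨ ¬F(n,n) ∧ C(z1,z1) ∨ ¬F(k,k) ∨ ¬B(x1))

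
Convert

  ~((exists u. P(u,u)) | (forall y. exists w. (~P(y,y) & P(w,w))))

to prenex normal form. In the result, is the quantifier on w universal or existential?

universal

Push ¬ through the quantifiers and connectives to reach negation normal form:
  (forall u. ~P(u,u)) & (exists y. forall w. (P(y,y) | ~P(w,w)))
All bound variables are already distinct, so no renaming is needed.
Pull the quantifiers to the front (each side's bound variable is not free in the other side):
  forall u. exists y. forall w. (~P(u,u) & (P(y,y) | ~P(w,w)))
The quantifier exists w sits under an odd number of negations, so it flips to forall w.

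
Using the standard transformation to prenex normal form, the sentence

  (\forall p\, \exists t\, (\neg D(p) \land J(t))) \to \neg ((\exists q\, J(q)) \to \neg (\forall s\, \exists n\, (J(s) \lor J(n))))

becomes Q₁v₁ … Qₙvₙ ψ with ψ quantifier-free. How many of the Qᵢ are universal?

2

Eliminate → and ↔ using ¬ and ∨.
  \neg (\forall p\, \exists t\, (\neg D(p) \land J(t))) \lor \neg (\neg (\exists q\, J(q)) \lor \neg (\forall s\, \exists n\, (J(s) \lor J(n))))
Drive negations inward (¬∀x A ≡ ∃x ¬A, ¬∃x A ≡ ∀x ¬A, De Morgan for ∧/∨):
  (\exists p\, \forall t\, (D(p) \lor \neg J(t))) \lor (\exists q\, J(q)) \land (\forall s\, \exists n\, (J(s) \lor J(n)))
Pull the quantifiers to the front (each side's bound variable is not free in the other side):
  \exists p\, \forall t\, \exists q\, \forall s\, \exists n\, (D(p) \lor \neg J(t) \lor J(q) \land (J(s) \lor J(n)))
The prefix is \exists p \forall t \exists q \forall s \exists n: 2 universal, 3 existential.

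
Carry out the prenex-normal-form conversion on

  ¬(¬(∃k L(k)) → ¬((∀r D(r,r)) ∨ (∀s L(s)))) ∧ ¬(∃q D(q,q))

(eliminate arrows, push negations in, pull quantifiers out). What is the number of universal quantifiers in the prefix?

Rewrite implications/biconditionals: A → B as ¬A ∨ B.
  ¬(¬¬(∃k L(k)) ∨ ¬((∀r D(r,r)) ∨ (∀s L(s)))) ∧ ¬(∃q D(q,q))
Push ¬ through the quantifiers and connectives to reach negation normal form:
  (∀k ¬L(k)) ∧ ((∀r D(r,r)) ∨ (∀s L(s))) ∧ (∀q ¬D(q,q))
All bound variables are already distinct, so no renaming is needed.
Pull the quantifiers to the front (each side's bound variable is not free in the other side):
  ∀k ∀r ∀s ∀q (¬L(k) ∧ (D(r,r) ∨ L(s)) ∧ ¬D(q,q))
The prefix is ∀k ∀r ∀s ∀q: 4 universal, 0 existential.

4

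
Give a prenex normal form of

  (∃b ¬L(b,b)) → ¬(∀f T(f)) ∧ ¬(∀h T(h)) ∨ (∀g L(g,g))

∀b ∃f ∃h ∀g (L(b,b) ∨ ¬T(f) ∧ ¬T(h) ∨ L(g,g))

Rewrite implications/biconditionals: A → B as ¬A ∨ B.
  ¬(∃b ¬L(b,b)) ∨ ¬(∀f T(f)) ∧ ¬(∀h T(h)) ∨ (∀g L(g,g))
Move each ¬ inward, flipping quantifiers it crosses:
  (∀b L(b,b)) ∨ (∃f ¬T(f)) ∧ (∃h ¬T(h)) ∨ (∀g L(g,g))
All bound variables are already distinct, so no renaming is needed.
Extract every quantifier outward, since the variables are now distinct and don't occur free across branches:
  ∀b ∃f ∃h ∀g (L(b,b) ∨ ¬T(f) ∧ ¬T(h) ∨ L(g,g))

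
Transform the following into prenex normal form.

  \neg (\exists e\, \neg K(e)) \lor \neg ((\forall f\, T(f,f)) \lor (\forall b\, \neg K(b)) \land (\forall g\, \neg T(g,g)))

\forall e\, \exists f\, \exists b\, \exists g\, (K(e) \lor \neg T(f,f) \land (K(b) \lor T(g,g)))

Move each ¬ inward, flipping quantifiers it crosses:
  (\forall e\, K(e)) \lor (\exists f\, \neg T(f,f)) \land ((\exists b\, K(b)) \lor (\exists g\, T(g,g)))
Finally move all quantifiers to the prefix:
  \forall e\, \exists f\, \exists b\, \exists g\, (K(e) \lor \neg T(f,f) \land (K(b) \lor T(g,g)))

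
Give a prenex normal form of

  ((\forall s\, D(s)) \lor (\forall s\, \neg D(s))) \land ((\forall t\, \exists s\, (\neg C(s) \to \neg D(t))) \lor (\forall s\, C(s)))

\forall s\, \forall v\, \forall t\, \exists r\, \forall p\, ((D(s) \lor \neg D(v)) \land (C(r) \lor \neg D(t) \lor C(p)))

Eliminate → and ↔ using ¬ and ∨.
  ((\forall s\, D(s)) \lor (\forall s\, \neg D(s))) \land ((\forall t\, \exists s\, (\neg \neg C(s) \lor \neg D(t))) \lor (\forall s\, C(s)))
Move each ¬ inward, flipping quantifiers it crosses:
  ((\forall s\, D(s)) \lor (\forall s\, \neg D(s))) \land ((\forall t\, \exists s\, (C(s) \lor \neg D(t))) \lor (\forall s\, C(s)))
Rename bound variables to avoid capture: s↦v, s↦r, s↦p.
  ((\forall s\, D(s)) \lor (\forall v\, \neg D(v))) \land ((\forall t\, \exists r\, (C(r) \lor \neg D(t))) \lor (\forall p\, C(p)))
Extract every quantifier outward, since the variables are now distinct and don't occur free across branches:
  \forall s\, \forall v\, \forall t\, \exists r\, \forall p\, ((D(s) \lor \neg D(v)) \land (C(r) \lor \neg D(t) \lor C(p)))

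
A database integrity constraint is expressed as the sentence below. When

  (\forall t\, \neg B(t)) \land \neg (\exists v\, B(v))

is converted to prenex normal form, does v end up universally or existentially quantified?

universal

Push ¬ through the quantifiers and connectives to reach negation normal form:
  (\forall t\, \neg B(t)) \land (\forall v\, \neg B(v))
All bound variables are already distinct, so no renaming is needed.
Extract every quantifier outward, since the variables are now distinct and don't occur free across branches:
  \forall t\, \forall v\, (\neg B(t) \land \neg B(v))
The quantifier \exists v sits under an odd number of negations, so it flips to \forall v.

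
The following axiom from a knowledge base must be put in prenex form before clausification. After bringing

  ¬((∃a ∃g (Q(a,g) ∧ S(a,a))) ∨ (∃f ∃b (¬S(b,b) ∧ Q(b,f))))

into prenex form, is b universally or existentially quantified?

Drive negations inward (¬∀x A ≡ ∃x ¬A, ¬∃x A ≡ ∀x ¬A, De Morgan for ∧/∨):
  (∀a ∀g (¬Q(a,g) ∨ ¬S(a,a))) ∧ (∀f ∀b (S(b,b) ∨ ¬Q(b,f)))
All bound variables are already distinct, so no renaming is needed.
Finally move all quantifiers to the prefix:
  ∀a ∀g ∀f ∀b ((¬Q(a,g) ∨ ¬S(a,a)) ∧ (S(b,b) ∨ ¬Q(b,f)))
The quantifier ∃b sits under an odd number of negations, so it flips to ∀b.

universal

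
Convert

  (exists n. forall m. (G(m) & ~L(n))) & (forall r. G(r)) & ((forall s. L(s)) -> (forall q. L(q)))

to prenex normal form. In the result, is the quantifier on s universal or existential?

First replace A → B with ¬A ∨ B.
  (exists n. forall m. (G(m) & ~L(n))) & (forall r. G(r)) & (~(forall s. L(s)) | (forall q. L(q)))
Push ¬ through the quantifiers and connectives to reach negation normal form:
  (exists n. forall m. (G(m) & ~L(n))) & (forall r. G(r)) & ((exists s. ~L(s)) | (forall q. L(q)))
All bound variables are already distinct, so no renaming is needed.
Finally move all quantifiers to the prefix:
  exists n. forall m. forall r. exists s. forall q. (G(m) & ~L(n) & G(r) & (~L(s) | L(q)))
The quantifier forall s sits under an odd number of negations (counting the antecedent side of each →), so it flips to exists s.

existential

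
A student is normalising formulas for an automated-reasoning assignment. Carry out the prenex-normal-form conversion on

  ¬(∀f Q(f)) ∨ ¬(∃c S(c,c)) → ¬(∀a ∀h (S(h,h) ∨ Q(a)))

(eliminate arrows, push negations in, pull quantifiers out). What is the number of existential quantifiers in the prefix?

3

Eliminate → and ↔ using ¬ and ∨.
  ¬(¬(∀f Q(f)) ∨ ¬(∃c S(c,c))) ∨ ¬(∀a ∀h (S(h,h) ∨ Q(a)))
Drive negations inward (¬∀x A ≡ ∃x ¬A, ¬∃x A ≡ ∀x ¬A, De Morgan for ∧/∨):
  (∀f Q(f)) ∧ (∃c S(c,c)) ∨ (∃a ∃h (¬S(h,h) ∧ ¬Q(a)))
All bound variables are already distinct, so no renaming is needed.
Extract every quantifier outward, since the variables are now distinct and don't occur free across branches:
  ∀f ∃c ∃a ∃h (Q(f) ∧ S(c,c) ∨ ¬S(h,h) ∧ ¬Q(a))
The prefix is ∀f ∃c ∃a ∃h: 1 universal, 3 existential.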